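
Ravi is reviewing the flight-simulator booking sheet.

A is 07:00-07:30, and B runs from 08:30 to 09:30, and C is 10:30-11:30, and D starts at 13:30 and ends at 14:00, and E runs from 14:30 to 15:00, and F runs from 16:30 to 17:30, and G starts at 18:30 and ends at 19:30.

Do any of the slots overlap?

Sorted by start: A, B, C, D, E, F, G.
B starts after A ends, so nothing later overlaps A either.
C starts after B ends, so nothing later overlaps B either.
D starts after C ends, so nothing later overlaps C either.
E starts after D ends, so nothing later overlaps D either.
F starts after E ends, so nothing later overlaps E either.
G starts after F ends.
Every pair is clear; the schedule has no overlaps.

No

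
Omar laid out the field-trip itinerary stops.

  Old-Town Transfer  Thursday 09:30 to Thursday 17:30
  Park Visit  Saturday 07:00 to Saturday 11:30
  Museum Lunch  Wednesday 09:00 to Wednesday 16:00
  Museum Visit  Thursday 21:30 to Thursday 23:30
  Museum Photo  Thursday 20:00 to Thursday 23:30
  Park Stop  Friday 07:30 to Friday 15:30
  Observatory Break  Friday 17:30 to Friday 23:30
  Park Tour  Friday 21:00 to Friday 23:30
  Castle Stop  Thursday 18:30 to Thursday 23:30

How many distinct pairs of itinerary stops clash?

4

Sorted by start: Museum Lunch, Old-Town Transfer, Castle Stop, Museum Photo, Museum Visit, Park Stop, Observatory Break, Park Tour, Park Visit.
Old-Town Transfer starts after Museum Lunch ends — done with Museum Lunch.
Castle Stop starts after Old-Town Transfer ends — done with Old-Town Transfer.
Museum Photo starts before Castle Stop ends → Castle Stop and Museum Photo overlap.
Museum Visit starts before Castle Stop ends → Castle Stop and Museum Visit overlap.
Park Stop starts after Castle Stop ends — done with Castle Stop.
Museum Visit starts before Museum Photo ends → Museum Photo and Museum Visit overlap.
Park Stop starts after Museum Photo ends — done with Museum Photo.
Park Stop starts after Museum Visit ends — done with Museum Visit.
Observatory Break starts after Park Stop ends — done with Park Stop.
Park Tour starts before Observatory Break ends → Observatory Break and Park Tour overlap.
Park Visit starts after Observatory Break ends.
Park Visit starts after Park Tour ends.
Overlapping pairs: Castle Stop & Museum Photo, Castle Stop & Museum Visit, Museum Photo & Museum Visit, Observatory Break & Park Tour — 4 in total.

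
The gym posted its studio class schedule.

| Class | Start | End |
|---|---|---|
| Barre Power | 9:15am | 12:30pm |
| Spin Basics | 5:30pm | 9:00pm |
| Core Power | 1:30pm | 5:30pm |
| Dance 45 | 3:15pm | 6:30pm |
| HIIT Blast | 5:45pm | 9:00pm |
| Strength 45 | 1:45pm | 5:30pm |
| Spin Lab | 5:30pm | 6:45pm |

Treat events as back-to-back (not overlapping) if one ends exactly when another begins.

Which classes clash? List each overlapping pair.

Sorted by start: Barre Power, Core Power, Strength 45, Dance 45, Spin Basics, Spin Lab, HIIT Blast.
Core Power starts after Barre Power ends, so nothing later overlaps Barre Power either.
Strength 45 starts before Core Power ends → Core Power and Strength 45 overlap.
Dance 45 starts before Core Power ends → Core Power and Dance 45 overlap.
Spin Basics starts exactly when Core Power ends (back-to-back, no overlap), so nothing later overlaps Core Power either.
Dance 45 starts before Strength 45 ends → Strength 45 and Dance 45 overlap.
Spin Basics starts exactly when Strength 45 ends (back-to-back, no overlap), so nothing later overlaps Strength 45 either.
Spin Basics starts before Dance 45 ends → Dance 45 and Spin Basics overlap.
Spin Lab starts before Dance 45 ends → Dance 45 and Spin Lab overlap.
HIIT Blast starts before Dance 45 ends → Dance 45 and HIIT Blast overlap.
Spin Lab starts before Spin Basics ends → Spin Basics and Spin Lab overlap.
HIIT Blast starts before Spin Basics ends → Spin Basics and HIIT Blast overlap.
HIIT Blast starts before Spin Lab ends → Spin Lab and HIIT Blast overlap.

Core Power & Dance 45, Core Power & Strength 45, Dance 45 & HIIT Blast, Dance 45 & Spin Basics, Dance 45 & Spin Lab, Dance 45 & Strength 45, HIIT Blast & Spin Basics, HIIT Blast & Spin Lab, Spin Basics & Spin Lab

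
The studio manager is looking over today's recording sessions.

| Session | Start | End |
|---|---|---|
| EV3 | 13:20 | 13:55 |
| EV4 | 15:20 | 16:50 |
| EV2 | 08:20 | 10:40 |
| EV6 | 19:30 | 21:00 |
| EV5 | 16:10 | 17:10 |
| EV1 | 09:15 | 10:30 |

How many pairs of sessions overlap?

Sorted by start: EV2, EV1, EV3, EV4, EV5, EV6.
EV1 starts before EV2 ends → EV2 and EV1 overlap.
EV3 starts after EV2 ends; EV2 is clear from here.
EV3 starts after EV1 ends; EV1 is clear from here.
EV4 starts after EV3 ends; EV3 is clear from here.
EV5 starts before EV4 ends → EV4 and EV5 overlap.
EV6 starts after EV4 ends.
EV6 starts after EV5 ends.
Overlapping pairs: EV1 & EV2, EV4 & EV5 — 2 in total.

2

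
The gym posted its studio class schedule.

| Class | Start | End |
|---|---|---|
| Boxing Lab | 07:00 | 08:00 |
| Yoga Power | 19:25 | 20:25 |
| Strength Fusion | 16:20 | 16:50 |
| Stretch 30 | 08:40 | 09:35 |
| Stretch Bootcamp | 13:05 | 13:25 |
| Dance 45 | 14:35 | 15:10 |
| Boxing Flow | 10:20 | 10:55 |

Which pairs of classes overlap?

no conflicts

Check each pair: they overlap iff neither finishes before the other starts.
Sorted by start: Boxing Lab, Stretch 30, Boxing Flow, Stretch Bootcamp, Dance 45, Strength Fusion, Yoga Power.
Stretch 30 starts after Boxing Lab ends, so Boxing Lab has no further overlaps.
Boxing Flow starts after Stretch 30 ends, so Stretch 30 has no further overlaps.
Stretch Bootcamp starts after Boxing Flow ends, so Boxing Flow has no further overlaps.
Dance 45 starts after Stretch Bootcamp ends, so Stretch Bootcamp has no further overlaps.
Strength Fusion starts after Dance 45 ends, so Dance 45 has no further overlaps.
Yoga Power starts after Strength Fusion ends.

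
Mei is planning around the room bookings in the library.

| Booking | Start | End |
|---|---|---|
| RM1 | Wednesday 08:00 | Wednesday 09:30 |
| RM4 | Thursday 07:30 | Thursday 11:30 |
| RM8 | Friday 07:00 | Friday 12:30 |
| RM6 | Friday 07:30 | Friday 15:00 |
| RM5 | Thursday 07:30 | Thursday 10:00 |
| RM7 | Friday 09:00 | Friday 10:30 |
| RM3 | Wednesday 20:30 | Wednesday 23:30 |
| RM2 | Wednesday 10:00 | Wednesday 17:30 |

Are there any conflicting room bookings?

Yes

Sorted by start: RM1, RM2, RM3, RM4, RM5, RM8, RM6, RM7.
RM2 starts after RM1 ends — done with RM1.
RM3 starts after RM2 ends — done with RM2.
RM4 starts after RM3 ends — done with RM3.
RM5 starts before RM4 ends → RM4 and RM5 overlap.
That's a conflict, so the schedule is not conflict-free.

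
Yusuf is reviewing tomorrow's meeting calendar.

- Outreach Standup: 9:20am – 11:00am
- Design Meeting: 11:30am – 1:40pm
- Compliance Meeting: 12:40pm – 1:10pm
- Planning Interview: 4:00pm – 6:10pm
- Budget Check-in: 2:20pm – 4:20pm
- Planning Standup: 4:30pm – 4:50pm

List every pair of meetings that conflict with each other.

Sorted by start: Outreach Standup, Design Meeting, Compliance Meeting, Budget Check-in, Planning Interview, Planning Standup.
Design Meeting starts after Outreach Standup ends — done with Outreach Standup.
Compliance Meeting starts before Design Meeting ends → Design Meeting and Compliance Meeting overlap.
Budget Check-in starts after Design Meeting ends — done with Design Meeting.
Budget Check-in starts after Compliance Meeting ends — done with Compliance Meeting.
Planning Interview starts before Budget Check-in ends → Budget Check-in and Planning Interview overlap.
Planning Standup starts after Budget Check-in ends.
Planning Standup starts before Planning Interview ends → Planning Interview and Planning Standup overlap.

Budget Check-in & Planning Interview, Compliance Meeting & Design Meeting, Planning Interview & Planning Standup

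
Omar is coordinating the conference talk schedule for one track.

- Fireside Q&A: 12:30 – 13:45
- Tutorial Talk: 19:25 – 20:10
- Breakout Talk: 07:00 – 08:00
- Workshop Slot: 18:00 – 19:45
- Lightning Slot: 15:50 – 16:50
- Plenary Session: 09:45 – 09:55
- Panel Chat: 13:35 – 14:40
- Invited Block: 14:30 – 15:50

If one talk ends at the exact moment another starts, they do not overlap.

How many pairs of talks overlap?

3

Sorted by start: Breakout Talk, Plenary Session, Fireside Q&A, Panel Chat, Invited Block, Lightning Slot, Workshop Slot, Tutorial Talk.
Plenary Session starts after Breakout Talk ends, so nothing later overlaps Breakout Talk either.
Fireside Q&A starts after Plenary Session ends, so nothing later overlaps Plenary Session either.
Panel Chat starts before Fireside Q&A ends → Fireside Q&A and Panel Chat overlap.
Invited Block starts after Fireside Q&A ends, so nothing later overlaps Fireside Q&A either.
Invited Block starts before Panel Chat ends → Panel Chat and Invited Block overlap.
Lightning Slot starts after Panel Chat ends, so nothing later overlaps Panel Chat either.
Lightning Slot starts exactly when Invited Block ends (back-to-back, no overlap), so nothing later overlaps Invited Block either.
Workshop Slot starts after Lightning Slot ends, so nothing later overlaps Lightning Slot either.
Tutorial Talk starts before Workshop Slot ends → Workshop Slot and Tutorial Talk overlap.
Overlapping pairs: Fireside Q&A & Panel Chat, Invited Block & Panel Chat, Tutorial Talk & Workshop Slot — 3 in total.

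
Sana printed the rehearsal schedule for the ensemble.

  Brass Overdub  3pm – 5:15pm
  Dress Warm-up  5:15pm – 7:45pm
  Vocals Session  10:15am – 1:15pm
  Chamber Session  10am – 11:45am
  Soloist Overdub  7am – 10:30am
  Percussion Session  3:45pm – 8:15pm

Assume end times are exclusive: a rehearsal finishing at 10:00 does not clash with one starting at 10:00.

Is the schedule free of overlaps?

Two intervals overlap when each starts before the other ends.
Sorted by start: Soloist Overdub, Chamber Session, Vocals Session, Brass Overdub, Percussion Session, Dress Warm-up.
Chamber Session starts before Soloist Overdub ends → Soloist Overdub and Chamber Session overlap.
That's a conflict, so the schedule is not conflict-free.

No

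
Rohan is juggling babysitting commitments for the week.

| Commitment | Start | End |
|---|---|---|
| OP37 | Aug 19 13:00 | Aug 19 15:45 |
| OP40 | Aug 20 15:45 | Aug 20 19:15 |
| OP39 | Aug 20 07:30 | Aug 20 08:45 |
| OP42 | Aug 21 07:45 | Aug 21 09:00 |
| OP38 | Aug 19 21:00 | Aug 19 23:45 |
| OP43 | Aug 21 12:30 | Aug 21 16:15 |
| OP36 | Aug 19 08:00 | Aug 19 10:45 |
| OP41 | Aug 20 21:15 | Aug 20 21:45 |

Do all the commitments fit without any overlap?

Yes

Sorted by start: OP36, OP37, OP38, OP39, OP40, OP41, OP42, OP43.
OP37 starts after OP36 ends, so OP36 has no further overlaps.
OP38 starts after OP37 ends, so OP37 has no further overlaps.
OP39 starts after OP38 ends, so OP38 has no further overlaps.
OP40 starts after OP39 ends, so OP39 has no further overlaps.
OP41 starts after OP40 ends, so OP40 has no further overlaps.
OP42 starts after OP41 ends, so OP41 has no further overlaps.
OP43 starts after OP42 ends.
Every pair is clear; the schedule has no overlaps.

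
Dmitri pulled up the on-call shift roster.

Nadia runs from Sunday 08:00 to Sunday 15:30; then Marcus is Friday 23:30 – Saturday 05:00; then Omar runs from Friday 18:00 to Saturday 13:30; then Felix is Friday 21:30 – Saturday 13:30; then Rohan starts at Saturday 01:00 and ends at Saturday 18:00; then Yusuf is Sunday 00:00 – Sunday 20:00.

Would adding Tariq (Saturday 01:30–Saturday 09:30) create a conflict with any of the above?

Yes — it overlaps Felix, Marcus, Omar, Rohan

Omar: starts Friday 18:00 before Tariq ends Saturday 09:30, and ends Saturday 13:30 after Tariq starts Saturday 01:30 → overlap.
Felix: starts Friday 21:30 before Tariq ends Saturday 09:30, and ends Saturday 13:30 after Tariq starts Saturday 01:30 → overlap.
Marcus: starts Friday 23:30 before Tariq ends Saturday 09:30, and ends Saturday 05:00 after Tariq starts Saturday 01:30 → overlap.
Rohan: starts Saturday 01:00 before Tariq ends Saturday 09:30, and ends Saturday 18:00 after Tariq starts Saturday 01:30 → overlap.
Yusuf: starts Sunday 00:00 at or after Tariq ends Saturday 09:30 → clear.
Nadia: starts Sunday 08:00 at or after Tariq ends Saturday 09:30 → clear.
Tariq overlaps Omar, Marcus, Felix, Rohan.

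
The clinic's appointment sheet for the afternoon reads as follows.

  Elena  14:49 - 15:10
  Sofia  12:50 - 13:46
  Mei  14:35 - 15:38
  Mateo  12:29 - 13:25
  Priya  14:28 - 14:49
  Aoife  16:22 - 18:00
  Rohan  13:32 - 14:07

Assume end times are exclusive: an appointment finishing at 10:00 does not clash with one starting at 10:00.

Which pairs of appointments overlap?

Two intervals overlap when each starts before the other ends.
Sorted by start: Mateo, Sofia, Rohan, Priya, Mei, Elena, Aoife.
Sofia starts before Mateo ends → Mateo and Sofia overlap.
Rohan starts after Mateo ends — done with Mateo.
Rohan starts before Sofia ends → Sofia and Rohan overlap.
Priya starts after Sofia ends — done with Sofia.
Priya starts after Rohan ends — done with Rohan.
Mei starts before Priya ends → Priya and Mei overlap.
Elena starts exactly when Priya ends (back-to-back, no overlap) — done with Priya.
Elena starts before Mei ends → Mei and Elena overlap.
Aoife starts after Mei ends.
Aoife starts after Elena ends.

Elena & Mei, Mateo & Sofia, Mei & Priya, Rohan & Sofia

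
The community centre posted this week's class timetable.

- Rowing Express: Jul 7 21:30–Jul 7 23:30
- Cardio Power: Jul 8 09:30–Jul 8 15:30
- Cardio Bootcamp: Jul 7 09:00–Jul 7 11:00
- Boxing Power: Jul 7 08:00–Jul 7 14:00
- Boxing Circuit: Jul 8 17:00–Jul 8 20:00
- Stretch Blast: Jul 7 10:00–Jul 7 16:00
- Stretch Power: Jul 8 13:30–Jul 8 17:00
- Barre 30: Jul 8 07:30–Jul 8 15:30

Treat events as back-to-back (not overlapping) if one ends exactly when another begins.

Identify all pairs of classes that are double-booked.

Two intervals overlap when each starts before the other ends.
Sorted by start: Boxing Power, Cardio Bootcamp, Stretch Blast, Rowing Express, Barre 30, Cardio Power, Stretch Power, Boxing Circuit.
Cardio Bootcamp starts before Boxing Power ends → Boxing Power and Cardio Bootcamp overlap.
Stretch Blast starts before Boxing Power ends → Boxing Power and Stretch Blast overlap.
Rowing Express starts after Boxing Power ends, so Boxing Power has no further overlaps.
Stretch Blast starts before Cardio Bootcamp ends → Cardio Bootcamp and Stretch Blast overlap.
Rowing Express starts after Cardio Bootcamp ends, so Cardio Bootcamp has no further overlaps.
Rowing Express starts after Stretch Blast ends, so Stretch Blast has no further overlaps.
Barre 30 starts after Rowing Express ends, so Rowing Express has no further overlaps.
Cardio Power starts before Barre 30 ends → Barre 30 and Cardio Power overlap.
Stretch Power starts before Barre 30 ends → Barre 30 and Stretch Power overlap.
Boxing Circuit starts after Barre 30 ends.
Stretch Power starts before Cardio Power ends → Cardio Power and Stretch Power overlap.
Boxing Circuit starts after Cardio Power ends.
Boxing Circuit starts exactly when Stretch Power ends (back-to-back, no overlap).

Barre 30 & Cardio Power, Barre 30 & Stretch Power, Boxing Power & Cardio Bootcamp, Boxing Power & Stretch Blast, Cardio Bootcamp & Stretch Blast, Cardio Power & Stretch Power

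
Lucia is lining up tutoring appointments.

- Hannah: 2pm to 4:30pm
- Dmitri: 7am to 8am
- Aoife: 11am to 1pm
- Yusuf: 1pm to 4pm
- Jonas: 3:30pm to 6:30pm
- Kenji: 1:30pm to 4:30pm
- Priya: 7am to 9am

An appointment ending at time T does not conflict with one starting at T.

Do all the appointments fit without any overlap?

Two intervals overlap when each starts before the other ends.
Sorted by start: Priya, Dmitri, Aoife, Yusuf, Kenji, Hannah, Jonas.
Dmitri starts before Priya ends → Priya and Dmitri overlap.
That's a conflict, so the schedule is not conflict-free.

No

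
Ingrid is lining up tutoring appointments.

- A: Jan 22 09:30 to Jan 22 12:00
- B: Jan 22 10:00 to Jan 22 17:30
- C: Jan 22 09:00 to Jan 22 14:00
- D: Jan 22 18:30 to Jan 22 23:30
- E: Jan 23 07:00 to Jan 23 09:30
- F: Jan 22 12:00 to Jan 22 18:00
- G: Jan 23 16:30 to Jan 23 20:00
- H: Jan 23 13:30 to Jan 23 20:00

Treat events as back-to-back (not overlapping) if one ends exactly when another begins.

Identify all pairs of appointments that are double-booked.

Sorted by start: C, A, B, F, D, E, H, G.
A starts before C ends → C and A overlap.
B starts before C ends → C and B overlap.
F starts before C ends → C and F overlap.
D starts after C ends, so C has no further overlaps.
B starts before A ends → A and B overlap.
F starts exactly when A ends (back-to-back, no overlap), so A has no further overlaps.
F starts before B ends → B and F overlap.
D starts after B ends, so B has no further overlaps.
D starts after F ends, so F has no further overlaps.
E starts after D ends, so D has no further overlaps.
H starts after E ends, so E has no further overlaps.
G starts before H ends → H and G overlap.

A & B, A & C, B & C, B & F, C & F, G & H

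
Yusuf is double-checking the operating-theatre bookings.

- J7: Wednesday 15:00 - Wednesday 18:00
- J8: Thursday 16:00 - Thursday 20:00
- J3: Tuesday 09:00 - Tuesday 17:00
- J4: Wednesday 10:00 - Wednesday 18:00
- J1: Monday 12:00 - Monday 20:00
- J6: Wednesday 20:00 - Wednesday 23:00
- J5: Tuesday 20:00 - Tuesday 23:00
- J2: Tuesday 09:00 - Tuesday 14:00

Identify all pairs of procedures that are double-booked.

Sorted by start: J1, J2, J3, J5, J4, J7, J6, J8.
J2 starts after J1 ends; J1 is clear from here.
J3 starts before J2 ends → J2 and J3 overlap.
J5 starts after J2 ends; J2 is clear from here.
J5 starts after J3 ends; J3 is clear from here.
J4 starts after J5 ends; J5 is clear from here.
J7 starts before J4 ends → J4 and J7 overlap.
J6 starts after J4 ends; J4 is clear from here.
J6 starts after J7 ends; J7 is clear from here.
J8 starts after J6 ends.

J2 & J3, J4 & J7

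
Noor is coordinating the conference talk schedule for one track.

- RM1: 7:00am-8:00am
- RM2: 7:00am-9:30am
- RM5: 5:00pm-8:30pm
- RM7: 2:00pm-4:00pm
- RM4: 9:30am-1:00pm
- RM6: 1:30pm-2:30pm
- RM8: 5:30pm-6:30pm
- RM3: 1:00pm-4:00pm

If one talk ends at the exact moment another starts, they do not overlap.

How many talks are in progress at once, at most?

Sweep the timeline, counting +1 at each start and −1 at each end (ends before starts at a tie):
7:00am start RM1 → 1
7:00am start RM2 → 2
8:00am end RM1 → 1
9:30am end RM2 → 0
9:30am start RM4 → 1
1:00pm end RM4 → 0
1:00pm start RM3 → 1
1:30pm start RM6 → 2
2:00pm start RM7 → 3
2:30pm end RM6 → 2
4:00pm end RM3 → 1
4:00pm end RM7 → 0
5:00pm start RM5 → 1
5:30pm start RM8 → 2
6:30pm end RM8 → 1
8:30pm end RM5 → 0
Peak is 3, at 2:00pm (RM3, RM6, RM7).

3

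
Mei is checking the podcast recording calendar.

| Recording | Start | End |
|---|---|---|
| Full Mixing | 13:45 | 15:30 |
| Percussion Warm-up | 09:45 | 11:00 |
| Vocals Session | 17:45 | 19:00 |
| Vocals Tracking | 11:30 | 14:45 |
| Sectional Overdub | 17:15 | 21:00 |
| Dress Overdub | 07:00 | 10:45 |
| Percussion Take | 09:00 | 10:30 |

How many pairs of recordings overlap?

Sorted by start: Dress Overdub, Percussion Take, Percussion Warm-up, Vocals Tracking, Full Mixing, Sectional Overdub, Vocals Session.
Percussion Take starts before Dress Overdub ends → Dress Overdub and Percussion Take overlap.
Percussion Warm-up starts before Dress Overdub ends → Dress Overdub and Percussion Warm-up overlap.
Vocals Tracking starts after Dress Overdub ends; Dress Overdub is clear from here.
Percussion Warm-up starts before Percussion Take ends → Percussion Take and Percussion Warm-up overlap.
Vocals Tracking starts after Percussion Take ends; Percussion Take is clear from here.
Vocals Tracking starts after Percussion Warm-up ends; Percussion Warm-up is clear from here.
Full Mixing starts before Vocals Tracking ends → Vocals Tracking and Full Mixing overlap.
Sectional Overdub starts after Vocals Tracking ends; Vocals Tracking is clear from here.
Sectional Overdub starts after Full Mixing ends; Full Mixing is clear from here.
Vocals Session starts before Sectional Overdub ends → Sectional Overdub and Vocals Session overlap.
Overlapping pairs: Dress Overdub & Percussion Take, Dress Overdub & Percussion Warm-up, Full Mixing & Vocals Tracking, Percussion Take & Percussion Warm-up, Sectional Overdub & Vocals Session — 5 in total.

5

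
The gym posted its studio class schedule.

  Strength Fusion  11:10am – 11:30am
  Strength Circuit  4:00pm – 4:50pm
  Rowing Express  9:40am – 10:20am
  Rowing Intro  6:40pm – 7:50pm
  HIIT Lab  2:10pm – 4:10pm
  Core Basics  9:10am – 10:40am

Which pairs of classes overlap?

Core Basics & Rowing Express, HIIT Lab & Strength Circuit

Sorted by start: Core Basics, Rowing Express, Strength Fusion, HIIT Lab, Strength Circuit, Rowing Intro.
Rowing Express starts before Core Basics ends → Core Basics and Rowing Express overlap.
Strength Fusion starts after Core Basics ends — done with Core Basics.
Strength Fusion starts after Rowing Express ends — done with Rowing Express.
HIIT Lab starts after Strength Fusion ends — done with Strength Fusion.
Strength Circuit starts before HIIT Lab ends → HIIT Lab and Strength Circuit overlap.
Rowing Intro starts after HIIT Lab ends.
Rowing Intro starts after Strength Circuit ends.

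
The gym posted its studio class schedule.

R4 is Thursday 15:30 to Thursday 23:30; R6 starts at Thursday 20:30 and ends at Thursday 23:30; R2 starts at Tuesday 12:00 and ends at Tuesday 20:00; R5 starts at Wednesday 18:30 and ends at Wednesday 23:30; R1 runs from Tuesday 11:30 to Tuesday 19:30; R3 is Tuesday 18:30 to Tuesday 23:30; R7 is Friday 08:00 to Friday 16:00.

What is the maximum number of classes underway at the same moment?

3

Walk through starts and ends in time order (an end at T is processed before a start at T):
Tuesday 11:30 start R1 → 1
Tuesday 12:00 start R2 → 2
Tuesday 18:30 start R3 → 3
Tuesday 19:30 end R1 → 2
Tuesday 20:00 end R2 → 1
Tuesday 23:30 end R3 → 0
Wednesday 18:30 start R5 → 1
Wednesday 23:30 end R5 → 0
Thursday 15:30 start R4 → 1
Thursday 20:30 start R6 → 2
Thursday 23:30 end R4 → 1
Thursday 23:30 end R6 → 0
Friday 08:00 start R7 → 1
Friday 16:00 end R7 → 0
Peak is 3, at Tuesday 18:30 (R1, R2, R3).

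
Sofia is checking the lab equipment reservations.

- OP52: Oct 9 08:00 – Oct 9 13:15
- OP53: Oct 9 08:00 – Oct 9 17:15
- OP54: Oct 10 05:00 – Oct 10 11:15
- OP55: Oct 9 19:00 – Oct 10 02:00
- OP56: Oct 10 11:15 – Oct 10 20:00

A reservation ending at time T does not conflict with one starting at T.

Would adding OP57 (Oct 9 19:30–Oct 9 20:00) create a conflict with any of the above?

Yes — it overlaps OP55

OP52: ends Oct 9 13:15 at or before OP57 starts Oct 9 19:30 → clear.
OP53: ends Oct 9 17:15 at or before OP57 starts Oct 9 19:30 → clear.
OP55: starts Oct 9 19:00 before OP57 ends Oct 9 20:00, and ends Oct 10 02:00 after OP57 starts Oct 9 19:30 → overlap.
OP54: starts Oct 10 05:00 at or after OP57 ends Oct 9 20:00 → clear.
OP56: starts Oct 10 11:15 at or after OP57 ends Oct 9 20:00 → clear.
OP57 overlaps OP55.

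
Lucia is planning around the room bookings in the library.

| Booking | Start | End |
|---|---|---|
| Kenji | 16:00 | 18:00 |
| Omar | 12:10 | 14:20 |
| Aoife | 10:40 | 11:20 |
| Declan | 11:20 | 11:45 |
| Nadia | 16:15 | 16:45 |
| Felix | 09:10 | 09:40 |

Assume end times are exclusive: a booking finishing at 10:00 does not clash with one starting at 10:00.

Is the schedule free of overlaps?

No

Check each pair: they overlap iff neither finishes before the other starts.
Sorted by start: Felix, Aoife, Declan, Omar, Kenji, Nadia.
Aoife starts after Felix ends, so nothing later overlaps Felix either.
Declan starts exactly when Aoife ends (back-to-back, no overlap), so nothing later overlaps Aoife either.
Omar starts after Declan ends, so nothing later overlaps Declan either.
Kenji starts after Omar ends, so nothing later overlaps Omar either.
Nadia starts before Kenji ends → Kenji and Nadia overlap.
That's a conflict, so the schedule is not conflict-free.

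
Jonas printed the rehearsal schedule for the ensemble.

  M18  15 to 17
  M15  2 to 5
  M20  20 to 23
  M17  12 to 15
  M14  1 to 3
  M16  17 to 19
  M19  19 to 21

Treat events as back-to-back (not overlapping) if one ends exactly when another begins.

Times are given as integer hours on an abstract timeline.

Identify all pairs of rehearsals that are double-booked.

M14 & M15, M19 & M20

Sorted by start: M14, M15, M17, M18, M16, M19, M20.
M15 starts before M14 ends → M14 and M15 overlap.
M17 starts after M14 ends; M14 is clear from here.
M17 starts after M15 ends; M15 is clear from here.
M18 starts exactly when M17 ends (back-to-back, no overlap); M17 is clear from here.
M16 starts exactly when M18 ends (back-to-back, no overlap); M18 is clear from here.
M19 starts exactly when M16 ends (back-to-back, no overlap); M16 is clear from here.
M20 starts before M19 ends → M19 and M20 overlap.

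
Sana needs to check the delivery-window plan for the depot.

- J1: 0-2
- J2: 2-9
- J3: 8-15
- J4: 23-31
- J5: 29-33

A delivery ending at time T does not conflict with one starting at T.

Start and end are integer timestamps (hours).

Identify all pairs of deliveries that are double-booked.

J2 & J3, J4 & J5

Sorted by start: J1, J2, J3, J4, J5.
J2 starts exactly when J1 ends (back-to-back, no overlap), so nothing later overlaps J1 either.
J3 starts before J2 ends → J2 and J3 overlap.
J4 starts after J2 ends, so nothing later overlaps J2 either.
J4 starts after J3 ends, so nothing later overlaps J3 either.
J5 starts before J4 ends → J4 and J5 overlap.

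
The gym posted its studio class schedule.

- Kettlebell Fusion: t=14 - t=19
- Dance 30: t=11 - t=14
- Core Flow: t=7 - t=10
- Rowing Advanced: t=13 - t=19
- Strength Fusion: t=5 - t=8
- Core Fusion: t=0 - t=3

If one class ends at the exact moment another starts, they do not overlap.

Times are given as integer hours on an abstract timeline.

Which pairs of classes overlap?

Core Flow & Strength Fusion, Dance 30 & Rowing Advanced, Kettlebell Fusion & Rowing Advanced

Two intervals overlap when each starts before the other ends.
Sorted by start: Core Fusion, Strength Fusion, Core Flow, Dance 30, Rowing Advanced, Kettlebell Fusion.
Strength Fusion starts after Core Fusion ends, so nothing later overlaps Core Fusion either.
Core Flow starts before Strength Fusion ends → Strength Fusion and Core Flow overlap.
Dance 30 starts after Strength Fusion ends, so nothing later overlaps Strength Fusion either.
Dance 30 starts after Core Flow ends, so nothing later overlaps Core Flow either.
Rowing Advanced starts before Dance 30 ends → Dance 30 and Rowing Advanced overlap.
Kettlebell Fusion starts exactly when Dance 30 ends (back-to-back, no overlap).
Kettlebell Fusion starts before Rowing Advanced ends → Rowing Advanced and Kettlebell Fusion overlap.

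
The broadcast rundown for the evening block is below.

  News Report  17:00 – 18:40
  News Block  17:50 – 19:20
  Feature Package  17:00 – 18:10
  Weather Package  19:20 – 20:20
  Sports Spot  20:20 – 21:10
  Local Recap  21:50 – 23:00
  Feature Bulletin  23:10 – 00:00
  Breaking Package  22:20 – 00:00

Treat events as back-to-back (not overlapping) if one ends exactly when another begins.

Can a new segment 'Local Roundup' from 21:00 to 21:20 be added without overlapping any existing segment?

No — it overlaps Sports Spot

News Report: ends 18:40 at or before Local Roundup starts 21:00 → clear.
Feature Package: ends 18:10 at or before Local Roundup starts 21:00 → clear.
News Block: ends 19:20 at or before Local Roundup starts 21:00 → clear.
Weather Package: ends 20:20 at or before Local Roundup starts 21:00 → clear.
Sports Spot: starts 20:20 before Local Roundup ends 21:20, and ends 21:10 after Local Roundup starts 21:00 → overlap.
Local Recap: starts 21:50 at or after Local Roundup ends 21:20 → clear.
Breaking Package: starts 22:20 at or after Local Roundup ends 21:20 → clear.
Feature Bulletin: starts 23:10 at or after Local Roundup ends 21:20 → clear.
Local Roundup overlaps Sports Spot.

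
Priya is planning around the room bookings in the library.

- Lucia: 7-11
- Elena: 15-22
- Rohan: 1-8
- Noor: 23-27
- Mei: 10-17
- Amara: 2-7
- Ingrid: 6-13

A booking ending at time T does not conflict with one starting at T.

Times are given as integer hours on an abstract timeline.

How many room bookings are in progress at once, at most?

3

Walk through starts and ends in time order (an end at T is processed before a start at T):
1 start Rohan → 1
2 start Amara → 2
6 start Ingrid → 3
7 end Amara → 2
7 start Lucia → 3
8 end Rohan → 2
10 start Mei → 3
11 end Lucia → 2
13 end Ingrid → 1
15 start Elena → 2
17 end Mei → 1
22 end Elena → 0
23 start Noor → 1
27 end Noor → 0
Peak is 3, at 6 (Amara, Ingrid, Rohan).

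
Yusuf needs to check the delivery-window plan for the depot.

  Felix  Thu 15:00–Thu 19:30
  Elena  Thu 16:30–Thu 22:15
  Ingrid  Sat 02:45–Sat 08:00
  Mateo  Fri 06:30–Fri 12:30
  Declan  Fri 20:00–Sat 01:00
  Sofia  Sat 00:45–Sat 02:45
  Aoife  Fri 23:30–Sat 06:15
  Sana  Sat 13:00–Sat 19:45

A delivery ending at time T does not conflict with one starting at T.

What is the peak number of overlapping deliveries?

Sort all start/end points and keep a running count:
Thu 15:00 start Felix → 1
Thu 16:30 start Elena → 2
Thu 19:30 end Felix → 1
Thu 22:15 end Elena → 0
Fri 06:30 start Mateo → 1
Fri 12:30 end Mateo → 0
Fri 20:00 start Declan → 1
Fri 23:30 start Aoife → 2
Sat 00:45 start Sofia → 3
Sat 01:00 end Declan → 2
Sat 02:45 end Sofia → 1
Sat 02:45 start Ingrid → 2
Sat 06:15 end Aoife → 1
Sat 08:00 end Ingrid → 0
Sat 13:00 start Sana → 1
Sat 19:45 end Sana → 0
Peak is 3, at Sat 00:45 (Aoife, Declan, Sofia).

3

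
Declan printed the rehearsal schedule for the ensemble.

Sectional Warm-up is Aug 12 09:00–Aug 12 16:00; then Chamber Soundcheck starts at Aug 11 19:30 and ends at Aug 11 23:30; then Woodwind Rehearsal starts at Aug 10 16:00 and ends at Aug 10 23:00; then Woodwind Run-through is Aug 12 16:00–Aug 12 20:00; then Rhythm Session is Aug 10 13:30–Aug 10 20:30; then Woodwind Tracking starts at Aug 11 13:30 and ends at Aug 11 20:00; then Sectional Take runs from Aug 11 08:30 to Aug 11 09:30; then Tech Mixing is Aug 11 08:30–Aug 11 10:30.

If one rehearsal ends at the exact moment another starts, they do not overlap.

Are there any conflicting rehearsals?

Sorted by start: Rhythm Session, Woodwind Rehearsal, Tech Mixing, Sectional Take, Woodwind Tracking, Chamber Soundcheck, Sectional Warm-up, Woodwind Run-through.
Woodwind Rehearsal starts before Rhythm Session ends → Rhythm Session and Woodwind Rehearsal overlap.
That's a conflict, so the schedule is not conflict-free.

Yes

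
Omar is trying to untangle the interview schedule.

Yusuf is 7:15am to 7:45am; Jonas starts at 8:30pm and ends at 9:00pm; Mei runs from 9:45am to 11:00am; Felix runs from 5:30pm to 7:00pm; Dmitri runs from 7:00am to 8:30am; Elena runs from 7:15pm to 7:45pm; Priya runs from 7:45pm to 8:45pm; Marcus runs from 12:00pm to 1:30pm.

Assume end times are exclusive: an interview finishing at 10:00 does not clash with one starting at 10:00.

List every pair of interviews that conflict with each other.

Two intervals overlap when each starts before the other ends.
Sorted by start: Dmitri, Yusuf, Mei, Marcus, Felix, Elena, Priya, Jonas.
Yusuf starts before Dmitri ends → Dmitri and Yusuf overlap.
Mei starts after Dmitri ends — done with Dmitri.
Mei starts after Yusuf ends — done with Yusuf.
Marcus starts after Mei ends — done with Mei.
Felix starts after Marcus ends — done with Marcus.
Elena starts after Felix ends — done with Felix.
Priya starts exactly when Elena ends (back-to-back, no overlap) — done with Elena.
Jonas starts before Priya ends → Priya and Jonas overlap.

Dmitri & Yusuf, Jonas & Priya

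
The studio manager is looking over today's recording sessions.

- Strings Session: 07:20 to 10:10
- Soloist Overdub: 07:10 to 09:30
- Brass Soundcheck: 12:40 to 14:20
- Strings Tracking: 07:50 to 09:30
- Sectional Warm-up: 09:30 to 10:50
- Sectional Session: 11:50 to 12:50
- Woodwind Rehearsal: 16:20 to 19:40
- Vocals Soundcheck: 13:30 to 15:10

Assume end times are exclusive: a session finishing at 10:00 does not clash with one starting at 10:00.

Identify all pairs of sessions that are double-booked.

Two intervals overlap when each starts before the other ends.
Sorted by start: Soloist Overdub, Strings Session, Strings Tracking, Sectional Warm-up, Sectional Session, Brass Soundcheck, Vocals Soundcheck, Woodwind Rehearsal.
Strings Session starts before Soloist Overdub ends → Soloist Overdub and Strings Session overlap.
Strings Tracking starts before Soloist Overdub ends → Soloist Overdub and Strings Tracking overlap.
Sectional Warm-up starts exactly when Soloist Overdub ends (back-to-back, no overlap) — done with Soloist Overdub.
Strings Tracking starts before Strings Session ends → Strings Session and Strings Tracking overlap.
Sectional Warm-up starts before Strings Session ends → Strings Session and Sectional Warm-up overlap.
Sectional Session starts after Strings Session ends — done with Strings Session.
Sectional Warm-up starts exactly when Strings Tracking ends (back-to-back, no overlap) — done with Strings Tracking.
Sectional Session starts after Sectional Warm-up ends — done with Sectional Warm-up.
Brass Soundcheck starts before Sectional Session ends → Sectional Session and Brass Soundcheck overlap.
Vocals Soundcheck starts after Sectional Session ends — done with Sectional Session.
Vocals Soundcheck starts before Brass Soundcheck ends → Brass Soundcheck and Vocals Soundcheck overlap.
Woodwind Rehearsal starts after Brass Soundcheck ends.
Woodwind Rehearsal starts after Vocals Soundcheck ends.

Brass Soundcheck & Sectional Session, Brass Soundcheck & Vocals Soundcheck, Sectional Warm-up & Strings Session, Soloist Overdub & Strings Session, Soloist Overdub & Strings Tracking, Strings Session & Strings Tracking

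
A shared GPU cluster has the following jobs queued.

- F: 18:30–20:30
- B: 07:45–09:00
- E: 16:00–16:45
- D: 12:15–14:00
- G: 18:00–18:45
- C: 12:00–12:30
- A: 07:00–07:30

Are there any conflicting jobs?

Sorted by start: A, B, C, D, E, G, F.
B starts after A ends, so A has no further overlaps.
C starts after B ends, so B has no further overlaps.
D starts before C ends → C and D overlap.
That's a conflict, so the schedule is not conflict-free.

Yes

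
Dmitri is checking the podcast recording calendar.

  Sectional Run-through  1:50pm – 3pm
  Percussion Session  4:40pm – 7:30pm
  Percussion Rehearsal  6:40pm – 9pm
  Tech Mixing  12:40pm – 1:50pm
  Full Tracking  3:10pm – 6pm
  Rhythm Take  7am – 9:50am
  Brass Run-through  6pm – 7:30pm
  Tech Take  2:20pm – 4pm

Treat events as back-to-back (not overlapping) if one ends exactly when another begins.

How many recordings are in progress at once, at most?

3

Sweep the timeline, counting +1 at each start and −1 at each end (ends before starts at a tie):
7am start Rhythm Take → 1
9:50am end Rhythm Take → 0
12:40pm start Tech Mixing → 1
1:50pm end Tech Mixing → 0
1:50pm start Sectional Run-through → 1
2:20pm start Tech Take → 2
3pm end Sectional Run-through → 1
3:10pm start Full Tracking → 2
4pm end Tech Take → 1
4:40pm start Percussion Session → 2
6pm end Full Tracking → 1
6pm start Brass Run-through → 2
6:40pm start Percussion Rehearsal → 3
7:30pm end Brass Run-through → 2
7:30pm end Percussion Session → 1
9pm end Percussion Rehearsal → 0
Peak is 3, at 6:40pm (Brass Run-through, Percussion Rehearsal, Percussion Session).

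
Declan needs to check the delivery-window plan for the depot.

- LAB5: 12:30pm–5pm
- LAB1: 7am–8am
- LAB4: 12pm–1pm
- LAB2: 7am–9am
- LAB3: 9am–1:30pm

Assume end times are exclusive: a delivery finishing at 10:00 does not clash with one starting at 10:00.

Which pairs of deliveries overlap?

Sorted by start: LAB1, LAB2, LAB3, LAB4, LAB5.
LAB2 starts before LAB1 ends → LAB1 and LAB2 overlap.
LAB3 starts after LAB1 ends; LAB1 is clear from here.
LAB3 starts exactly when LAB2 ends (back-to-back, no overlap); LAB2 is clear from here.
LAB4 starts before LAB3 ends → LAB3 and LAB4 overlap.
LAB5 starts before LAB3 ends → LAB3 and LAB5 overlap.
LAB5 starts before LAB4 ends → LAB4 and LAB5 overlap.

LAB1 & LAB2, LAB3 & LAB4, LAB3 & LAB5, LAB4 & LAB5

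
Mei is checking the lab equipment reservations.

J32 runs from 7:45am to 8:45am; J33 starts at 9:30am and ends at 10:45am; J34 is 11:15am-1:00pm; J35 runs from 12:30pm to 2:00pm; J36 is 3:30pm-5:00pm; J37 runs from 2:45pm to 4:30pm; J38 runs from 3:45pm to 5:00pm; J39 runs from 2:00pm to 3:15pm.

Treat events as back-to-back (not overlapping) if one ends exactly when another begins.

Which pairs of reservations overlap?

J34 & J35, J36 & J37, J36 & J38, J37 & J38, J37 & J39

Two intervals overlap when each starts before the other ends.
Sorted by start: J32, J33, J34, J35, J39, J37, J36, J38.
J33 starts after J32 ends; J32 is clear from here.
J34 starts after J33 ends; J33 is clear from here.
J35 starts before J34 ends → J34 and J35 overlap.
J39 starts after J34 ends; J34 is clear from here.
J39 starts exactly when J35 ends (back-to-back, no overlap); J35 is clear from here.
J37 starts before J39 ends → J39 and J37 overlap.
J36 starts after J39 ends; J39 is clear from here.
J36 starts before J37 ends → J37 and J36 overlap.
J38 starts before J37 ends → J37 and J38 overlap.
J38 starts before J36 ends → J36 and J38 overlap.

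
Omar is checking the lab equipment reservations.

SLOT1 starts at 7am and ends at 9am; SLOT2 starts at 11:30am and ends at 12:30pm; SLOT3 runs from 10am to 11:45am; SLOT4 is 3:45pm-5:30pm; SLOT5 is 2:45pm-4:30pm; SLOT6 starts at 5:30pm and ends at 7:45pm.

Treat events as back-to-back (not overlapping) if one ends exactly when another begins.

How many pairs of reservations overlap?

2

Sorted by start: SLOT1, SLOT3, SLOT2, SLOT5, SLOT4, SLOT6.
SLOT3 starts after SLOT1 ends; SLOT1 is clear from here.
SLOT2 starts before SLOT3 ends → SLOT3 and SLOT2 overlap.
SLOT5 starts after SLOT3 ends; SLOT3 is clear from here.
SLOT5 starts after SLOT2 ends; SLOT2 is clear from here.
SLOT4 starts before SLOT5 ends → SLOT5 and SLOT4 overlap.
SLOT6 starts after SLOT5 ends.
SLOT6 starts exactly when SLOT4 ends (back-to-back, no overlap).
Overlapping pairs: SLOT2 & SLOT3, SLOT4 & SLOT5 — 2 in total.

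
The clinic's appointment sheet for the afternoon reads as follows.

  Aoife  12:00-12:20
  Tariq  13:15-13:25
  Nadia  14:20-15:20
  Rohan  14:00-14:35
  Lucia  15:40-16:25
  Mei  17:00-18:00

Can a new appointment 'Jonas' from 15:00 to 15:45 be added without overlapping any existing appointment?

No — it overlaps Lucia, Nadia

Aoife: ends 12:20 at or before Jonas starts 15:00 → clear.
Tariq: ends 13:25 at or before Jonas starts 15:00 → clear.
Rohan: ends 14:35 at or before Jonas starts 15:00 → clear.
Nadia: starts 14:20 before Jonas ends 15:45, and ends 15:20 after Jonas starts 15:00 → overlap.
Lucia: starts 15:40 before Jonas ends 15:45, and ends 16:25 after Jonas starts 15:00 → overlap.
Mei: starts 17:00 at or after Jonas ends 15:45 → clear.
Jonas overlaps Nadia, Lucia.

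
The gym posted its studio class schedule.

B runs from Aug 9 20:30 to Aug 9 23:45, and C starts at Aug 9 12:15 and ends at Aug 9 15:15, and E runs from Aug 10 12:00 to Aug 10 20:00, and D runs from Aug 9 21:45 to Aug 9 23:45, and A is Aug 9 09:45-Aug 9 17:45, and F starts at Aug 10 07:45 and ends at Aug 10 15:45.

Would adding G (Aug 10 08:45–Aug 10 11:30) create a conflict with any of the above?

A: ends Aug 9 17:45 at or before G starts Aug 10 08:45 → clear.
C: ends Aug 9 15:15 at or before G starts Aug 10 08:45 → clear.
B: ends Aug 9 23:45 at or before G starts Aug 10 08:45 → clear.
D: ends Aug 9 23:45 at or before G starts Aug 10 08:45 → clear.
F: starts Aug 10 07:45 before G ends Aug 10 11:30, and ends Aug 10 15:45 after G starts Aug 10 08:45 → overlap.
E: starts Aug 10 12:00 at or after G ends Aug 10 11:30 → clear.
G overlaps F.

Yes — it overlaps F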